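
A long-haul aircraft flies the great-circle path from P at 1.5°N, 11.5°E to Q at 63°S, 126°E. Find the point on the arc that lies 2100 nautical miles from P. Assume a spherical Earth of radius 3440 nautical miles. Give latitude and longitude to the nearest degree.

Convert each endpoint to a unit vector on the sphere (x = cos φ cos λ, y = cos φ sin λ, z = sin φ).
The central angle between the endpoints is δ = arccos(p₁·p₂) ≈ 1.784 rad (102.2°). The total great-circle distance is δ·R ≈ 1.784 × 3440 ≈ 6137 nmi, so the target fraction is f = 2100/6137 ≈ 0.342.
Interpolate at f ≈ 0.342 with slerp weights a = sin((1−f)δ)/sin δ ≈ 0.943, b = sin(fδ)/sin δ ≈ 0.587.
p = a·p₁ + b·p₂ ≈ (0.768, 0.403, -0.498); φ = arcsin(p_z) ≈ -29.86°, λ = atan2(p_y, p_x) ≈ 27.72°.

≈ 30°S, 28°E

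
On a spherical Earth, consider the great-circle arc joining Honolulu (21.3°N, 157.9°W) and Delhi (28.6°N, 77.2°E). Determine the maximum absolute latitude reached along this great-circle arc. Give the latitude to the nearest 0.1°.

The great circle lies in the plane with unit normal n̂ = (p₁ × p₂)/|p₁ × p₂|.
Here n̂_z ≈ -0.702; the vertex latitude is φ_max = arccos|n̂_z| ≈ 45.4°.

≈ 45.4°N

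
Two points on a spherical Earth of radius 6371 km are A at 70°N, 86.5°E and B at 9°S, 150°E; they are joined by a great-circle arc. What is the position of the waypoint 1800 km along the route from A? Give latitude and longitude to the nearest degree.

≈ 59°N, 115°E

From cos δ = sin φ₁ sin φ₂ + cos φ₁ cos φ₂ cos Δλ, the central angle is δ ≈ 1.567 rad (89.8°). The total great-circle distance is δ·R ≈ 1.567 × 6371 ≈ 9984 km, so the target fraction is f = 1800/9984 ≈ 0.180.
Interpolate at f ≈ 0.180 with slerp weights a = sin((1−f)δ)/sin δ ≈ 0.959, b = sin(fδ)/sin δ ≈ 0.279.
p = a·p₁ + b·p₂ ≈ (-0.218, 0.465, 0.858); φ = arcsin(p_z) ≈ 59.08°, λ = atan2(p_y, p_x) ≈ 115.15°.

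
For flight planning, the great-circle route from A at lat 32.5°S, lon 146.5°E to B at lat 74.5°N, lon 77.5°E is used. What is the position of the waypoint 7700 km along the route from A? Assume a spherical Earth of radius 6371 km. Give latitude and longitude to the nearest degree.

Convert each endpoint to a unit vector on the sphere (x = cos φ cos λ, y = cos φ sin λ, z = sin φ).
The central angle between the endpoints is δ = arccos(p₁·p₂) ≈ 2.023 rad (115.9°). The total great-circle distance is δ·R ≈ 2.023 × 6371 ≈ 12889 km, so the target fraction is f = 7700/12889 ≈ 0.597.
Interpolate at f ≈ 0.597 with slerp weights a = sin((1−f)δ)/sin δ ≈ 0.809, b = sin(fδ)/sin δ ≈ 1.040.
p = a·p₁ + b·p₂ ≈ (-0.509, 0.648, 0.567); φ = arcsin(p_z) ≈ 34.57°, λ = atan2(p_y, p_x) ≈ 128.14°.

≈ lat 35°N, lon 128°E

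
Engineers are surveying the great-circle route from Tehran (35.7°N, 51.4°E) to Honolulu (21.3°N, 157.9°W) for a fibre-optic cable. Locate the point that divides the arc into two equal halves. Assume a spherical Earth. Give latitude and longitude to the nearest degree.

≈ (64°N, 141°E)

Write both endpoints as unit vectors p₁, p₂ with components (cos φ cos λ, cos φ sin λ, sin φ).
The central angle between the endpoints is δ = arccos(p₁·p₂) ≈ 2.035 rad (116.6°).
Interpolate at f = 1/2 with slerp weights a = sin((1−f)δ)/sin δ ≈ 0.952, b = sin(fδ)/sin δ ≈ 0.952.
p = a·p₁ + b·p₂ ≈ (-0.339, 0.270, 0.901); φ = arcsin(p_z) ≈ 64.29°, λ = atan2(p_y, p_x) ≈ 141.45°.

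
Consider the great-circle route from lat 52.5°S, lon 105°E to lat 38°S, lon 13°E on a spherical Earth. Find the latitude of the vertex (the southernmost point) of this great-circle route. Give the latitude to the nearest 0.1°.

The great circle lies in the plane with unit normal n̂ = (p₁ × p₂)/|p₁ × p₂|.
Here n̂_z ≈ -0.544; the vertex latitude is φ_max = arccos|n̂_z| ≈ 57.1°.
Check via Clairaut: cos φ_max = |cos φ₁| · sin C = cos(52.5°)·sin(116.7°) ≈ 0.544, again giving ≈ 57.1°.

≈ 57.1°S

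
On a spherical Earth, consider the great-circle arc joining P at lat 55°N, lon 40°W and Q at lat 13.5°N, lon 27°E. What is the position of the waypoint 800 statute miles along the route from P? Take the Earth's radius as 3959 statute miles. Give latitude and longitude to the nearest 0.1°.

Write both endpoints as unit vectors p₁, p₂ with components (cos φ cos λ, cos φ sin λ, sin φ).
The central angle between the endpoints is δ = arccos(p₁·p₂) ≈ 1.149 rad (65.8°). The total great-circle distance is δ·R ≈ 1.149 × 3959 ≈ 4550 mi, so the target fraction is f = 800/4550 ≈ 0.176.
Interpolate at f ≈ 0.176 with slerp weights a = sin((1−f)δ)/sin δ ≈ 0.890, b = sin(fδ)/sin δ ≈ 0.220.
p = a·p₁ + b·p₂ ≈ (0.581, -0.231, 0.780); φ = arcsin(p_z) ≈ 51.27°, λ = atan2(p_y, p_x) ≈ -21.66°.

≈ lat 51.3°N, lon 21.7°W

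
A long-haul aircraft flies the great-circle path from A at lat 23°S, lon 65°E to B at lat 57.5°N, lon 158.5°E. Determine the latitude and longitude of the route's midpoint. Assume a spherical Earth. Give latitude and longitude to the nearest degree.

≈ lat 24°N, lon 96°E

The haversine formula gives a central angle δ ≈ 1.939 rad (111.1°) between the endpoints.
Interpolate at f = 1/2 with slerp weights a = sin((1−f)δ)/sin δ ≈ 0.884, b = sin(fδ)/sin δ ≈ 0.884.
p = a·p₁ + b·p₂ ≈ (-0.098, 0.911, 0.400); φ = arcsin(p_z) ≈ 23.58°, λ = atan2(p_y, p_x) ≈ 96.14°.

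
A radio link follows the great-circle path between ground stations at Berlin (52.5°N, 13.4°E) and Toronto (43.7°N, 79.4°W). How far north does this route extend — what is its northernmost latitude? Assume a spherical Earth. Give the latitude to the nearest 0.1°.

The great circle lies in the plane with unit normal n̂ = (p₁ × p₂)/|p₁ × p₂|.
Here n̂_z ≈ -0.517; the vertex latitude is φ_max = arccos|n̂_z| ≈ 58.9°.

≈ 58.9°N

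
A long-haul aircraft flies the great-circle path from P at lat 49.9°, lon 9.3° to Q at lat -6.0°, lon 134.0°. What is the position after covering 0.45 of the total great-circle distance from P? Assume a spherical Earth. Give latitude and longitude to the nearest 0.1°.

≈ lat 42.5°, lon 87.9°

Write both endpoints as unit vectors p₁, p₂ with components (cos φ cos λ, cos φ sin λ, sin φ).
The central angle between the endpoints is δ = arccos(p₁·p₂) ≈ 2.032 rad (116.4°).
Interpolate at f = 0.45 with slerp weights a = sin((1−f)δ)/sin δ ≈ 1.004, b = sin(fδ)/sin δ ≈ 0.884.
p = a·p₁ + b·p₂ ≈ (0.027, 0.737, 0.675); φ = arcsin(p_z) ≈ 42.47°, λ = atan2(p_y, p_x) ≈ 87.90°.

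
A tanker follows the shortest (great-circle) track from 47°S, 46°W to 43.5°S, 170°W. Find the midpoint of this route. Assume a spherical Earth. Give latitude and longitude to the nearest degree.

Write both endpoints as unit vectors p₁, p₂ with components (cos φ cos λ, cos φ sin λ, sin φ).
The central angle between the endpoints is δ = arccos(p₁·p₂) ≈ 1.342 rad (76.9°).
Interpolate at f = 1/2 with slerp weights a = sin((1−f)δ)/sin δ ≈ 0.638, b = sin(fδ)/sin δ ≈ 0.638.
p = a·p₁ + b·p₂ ≈ (-0.154, -0.394, -0.906); φ = arcsin(p_z) ≈ -65.01°, λ = atan2(p_y, p_x) ≈ -111.32°.

≈ 65°S, 111°W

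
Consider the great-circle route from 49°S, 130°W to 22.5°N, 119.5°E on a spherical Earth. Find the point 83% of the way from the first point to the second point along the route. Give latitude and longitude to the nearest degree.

From cos δ = sin φ₁ sin φ₂ + cos φ₁ cos φ₂ cos Δλ, the central angle is δ ≈ 2.096 rad (120.1°).
Interpolate at f = 0.83 with slerp weights a = sin((1−f)δ)/sin δ ≈ 0.403, b = sin(fδ)/sin δ ≈ 1.139.
p = a·p₁ + b·p₂ ≈ (-0.688, 0.713, 0.132); φ = arcsin(p_z) ≈ 7.57°, λ = atan2(p_y, p_x) ≈ 133.97°.

≈ 8°N, 134°E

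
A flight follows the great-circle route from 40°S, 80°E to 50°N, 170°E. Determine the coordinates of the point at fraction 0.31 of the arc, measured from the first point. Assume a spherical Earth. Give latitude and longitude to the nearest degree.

Write both endpoints as unit vectors p₁, p₂ with components (cos φ cos λ, cos φ sin λ, sin φ).
The central angle between the endpoints is δ = arccos(p₁·p₂) ≈ 2.086 rad (119.5°).
Interpolate at f = 0.31 with slerp weights a = sin((1−f)δ)/sin δ ≈ 1.139, b = sin(fδ)/sin δ ≈ 0.692.
p = a·p₁ + b·p₂ ≈ (-0.287, 0.937, -0.202); φ = arcsin(p_z) ≈ -11.65°, λ = atan2(p_y, p_x) ≈ 107.02°.

≈ 12°S, 107°E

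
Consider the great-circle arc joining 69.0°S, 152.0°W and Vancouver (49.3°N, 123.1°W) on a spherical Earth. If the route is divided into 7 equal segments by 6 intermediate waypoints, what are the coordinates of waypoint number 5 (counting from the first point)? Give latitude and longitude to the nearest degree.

≈ 15°N, 130°W

The haversine formula gives a central angle δ ≈ 2.098 rad (120.2°) between the endpoints.
Interpolate at f = 5/7 with slerp weights a = sin((1−f)δ)/sin δ ≈ 0.653, b = sin(fδ)/sin δ ≈ 1.154.
p = a·p₁ + b·p₂ ≈ (-0.618, -0.740, 0.266); φ = arcsin(p_z) ≈ 15.40°, λ = atan2(p_y, p_x) ≈ -129.84°.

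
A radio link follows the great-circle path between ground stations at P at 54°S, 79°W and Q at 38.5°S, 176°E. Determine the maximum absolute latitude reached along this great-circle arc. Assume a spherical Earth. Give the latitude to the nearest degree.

≈ 61°S

The great circle lies in the plane with unit normal n̂ = (p₁ × p₂)/|p₁ × p₂|.
Here n̂_z ≈ -0.481; the vertex latitude is φ_max = arccos|n̂_z| ≈ 61.2°.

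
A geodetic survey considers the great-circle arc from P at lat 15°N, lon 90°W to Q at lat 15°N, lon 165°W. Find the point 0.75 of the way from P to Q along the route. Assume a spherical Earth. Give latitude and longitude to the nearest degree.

Write both endpoints as unit vectors p₁, p₂ with components (cos φ cos λ, cos φ sin λ, sin φ).
The central angle between the endpoints is δ = arccos(p₁·p₂) ≈ 1.257 rad (72.0°).
Interpolate at f = 0.75 with slerp weights a = sin((1−f)δ)/sin δ ≈ 0.325, b = sin(fδ)/sin δ ≈ 0.851.
p = a·p₁ + b·p₂ ≈ (-0.794, -0.527, 0.304); φ = arcsin(p_z) ≈ 17.72°, λ = atan2(p_y, p_x) ≈ -146.44°.

≈ lat 18°N, lon 146°W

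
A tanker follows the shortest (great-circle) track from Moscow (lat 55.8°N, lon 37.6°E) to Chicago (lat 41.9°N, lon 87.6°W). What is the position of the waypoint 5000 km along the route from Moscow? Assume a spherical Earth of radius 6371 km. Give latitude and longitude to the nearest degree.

≈ lat 63°N, lon 59°W

Write both endpoints as unit vectors p₁, p₂ with components (cos φ cos λ, cos φ sin λ, sin φ).
The central angle between the endpoints is δ = arccos(p₁·p₂) ≈ 1.254 rad (71.9°). The total great-circle distance is δ·R ≈ 1.254 × 6371 ≈ 7991 km, so the target fraction is f = 5000/7991 ≈ 0.626.
Interpolate at f ≈ 0.626 with slerp weights a = sin((1−f)δ)/sin δ ≈ 0.476, b = sin(fδ)/sin δ ≈ 0.744.
p = a·p₁ + b·p₂ ≈ (0.235, -0.390, 0.890); φ = arcsin(p_z) ≈ 62.92°, λ = atan2(p_y, p_x) ≈ -58.89°.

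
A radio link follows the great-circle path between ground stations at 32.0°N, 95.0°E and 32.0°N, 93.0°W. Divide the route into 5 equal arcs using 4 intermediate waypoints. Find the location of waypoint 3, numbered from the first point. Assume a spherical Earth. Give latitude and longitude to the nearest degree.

≈ 77°N, 117°W

From cos δ = sin φ₁ sin φ₂ + cos φ₁ cos φ₂ cos Δλ, the central angle is δ ≈ 2.017 rad (115.6°).
Interpolate at f = 3/5 with slerp weights a = sin((1−f)δ)/sin δ ≈ 0.800, b = sin(fδ)/sin δ ≈ 1.037.
p = a·p₁ + b·p₂ ≈ (-0.105, -0.202, 0.974); φ = arcsin(p_z) ≈ 76.83°, λ = atan2(p_y, p_x) ≈ -117.49°.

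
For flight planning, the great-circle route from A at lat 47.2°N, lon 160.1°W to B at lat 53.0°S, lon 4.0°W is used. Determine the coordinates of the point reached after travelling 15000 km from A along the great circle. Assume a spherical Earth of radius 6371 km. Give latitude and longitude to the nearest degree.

The haversine formula gives a central angle δ ≈ 2.857 rad (163.7°) between the endpoints. The total great-circle distance is δ·R ≈ 2.857 × 6371 ≈ 18203 km, so the target fraction is f = 15000/18203 ≈ 0.824.
Interpolate at f ≈ 0.824 with slerp weights a = sin((1−f)δ)/sin δ ≈ 1.717, b = sin(fδ)/sin δ ≈ 2.524.
p = a·p₁ + b·p₂ ≈ (0.419, -0.503, -0.756); φ = arcsin(p_z) ≈ -49.13°, λ = atan2(p_y, p_x) ≈ -50.24°.

≈ lat 49°S, lon 50°W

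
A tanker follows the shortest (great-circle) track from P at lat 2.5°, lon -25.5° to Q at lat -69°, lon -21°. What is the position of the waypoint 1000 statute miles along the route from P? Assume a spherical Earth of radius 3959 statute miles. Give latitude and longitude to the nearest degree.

Convert each endpoint to a unit vector on the sphere (x = cos φ cos λ, y = cos φ sin λ, z = sin φ).
The central angle between the endpoints is δ = arccos(p₁·p₂) ≈ 1.249 rad (71.6°). The total great-circle distance is δ·R ≈ 1.249 × 3959 ≈ 4945 mi, so the target fraction is f = 1000/4945 ≈ 0.202.
Interpolate at f ≈ 0.202 with slerp weights a = sin((1−f)δ)/sin δ ≈ 0.885, b = sin(fδ)/sin δ ≈ 0.263.
p = a·p₁ + b·p₂ ≈ (0.886, -0.414, -0.207); φ = arcsin(p_z) ≈ -11.97°, λ = atan2(p_y, p_x) ≈ -25.07°.

≈ lat -12°, lon -25°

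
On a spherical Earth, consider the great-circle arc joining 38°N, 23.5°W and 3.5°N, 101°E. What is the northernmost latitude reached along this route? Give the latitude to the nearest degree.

≈ 45°N

The great circle lies in the plane with unit normal n̂ = (p₁ × p₂)/|p₁ × p₂|.
Here n̂_z ≈ +0.710; the vertex latitude is φ_max = arccos|n̂_z| ≈ 44.8°.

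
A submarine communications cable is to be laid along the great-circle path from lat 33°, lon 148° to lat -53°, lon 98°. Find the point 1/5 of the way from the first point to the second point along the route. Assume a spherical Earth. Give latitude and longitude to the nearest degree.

≈ lat 16°, lon 139°

Convert each endpoint to a unit vector on the sphere (x = cos φ cos λ, y = cos φ sin λ, z = sin φ).
The central angle between the endpoints is δ = arccos(p₁·p₂) ≈ 1.682 rad (96.3°).
Interpolate at f = 1/5 with slerp weights a = sin((1−f)δ)/sin δ ≈ 0.981, b = sin(fδ)/sin δ ≈ 0.332.
p = a·p₁ + b·p₂ ≈ (-0.725, 0.634, 0.269); φ = arcsin(p_z) ≈ 15.60°, λ = atan2(p_y, p_x) ≈ 138.86°.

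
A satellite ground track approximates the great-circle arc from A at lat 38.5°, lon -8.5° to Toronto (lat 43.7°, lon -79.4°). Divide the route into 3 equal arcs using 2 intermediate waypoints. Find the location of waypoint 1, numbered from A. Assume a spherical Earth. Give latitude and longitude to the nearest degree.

The haversine formula gives a central angle δ ≈ 0.908 rad (52.0°) between the endpoints.
Interpolate at f = 1/3 with slerp weights a = sin((1−f)δ)/sin δ ≈ 0.722, b = sin(fδ)/sin δ ≈ 0.378.
p = a·p₁ + b·p₂ ≈ (0.609, -0.352, 0.711); φ = arcsin(p_z) ≈ 45.29°, λ = atan2(p_y, p_x) ≈ -30.04°.

≈ lat 45°, lon -30°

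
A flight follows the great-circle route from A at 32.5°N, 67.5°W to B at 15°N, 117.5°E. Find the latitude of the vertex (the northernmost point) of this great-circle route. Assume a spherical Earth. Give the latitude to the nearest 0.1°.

The great circle lies in the plane with unit normal n̂ = (p₁ × p₂)/|p₁ × p₂|.
Here n̂_z ≈ -0.096; the vertex latitude is φ_max = arccos|n̂_z| ≈ 84.5°.
Check via Clairaut: cos φ_max = |cos φ₁| · sin C = cos(32.5°)·sin(6.5°) ≈ 0.096, again giving ≈ 84.5°.

≈ 84.5°N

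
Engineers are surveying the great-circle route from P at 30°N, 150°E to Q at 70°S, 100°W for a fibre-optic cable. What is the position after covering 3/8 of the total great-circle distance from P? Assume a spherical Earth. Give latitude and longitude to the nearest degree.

From cos δ = sin φ₁ sin φ₂ + cos φ₁ cos φ₂ cos Δλ, the central angle is δ ≈ 2.179 rad (124.8°).
Interpolate at f = 3/8 with slerp weights a = sin((1−f)δ)/sin δ ≈ 1.192, b = sin(fδ)/sin δ ≈ 0.888.
p = a·p₁ + b·p₂ ≈ (-0.947, 0.217, -0.239); φ = arcsin(p_z) ≈ -13.82°, λ = atan2(p_y, p_x) ≈ 167.10°.

≈ 14°S, 167°E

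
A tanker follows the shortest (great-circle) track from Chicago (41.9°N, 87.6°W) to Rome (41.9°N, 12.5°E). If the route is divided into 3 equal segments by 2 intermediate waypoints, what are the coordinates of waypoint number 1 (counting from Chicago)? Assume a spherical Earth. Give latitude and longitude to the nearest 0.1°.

≈ 52.8°N, 57.0°W

From cos δ = sin φ₁ sin φ₂ + cos φ₁ cos φ₂ cos Δλ, the central angle is δ ≈ 1.214 rad (69.6°).
Interpolate at f = 1/3 with slerp weights a = sin((1−f)δ)/sin δ ≈ 0.773, b = sin(fδ)/sin δ ≈ 0.420.
p = a·p₁ + b·p₂ ≈ (0.329, -0.507, 0.797); φ = arcsin(p_z) ≈ 52.81°, λ = atan2(p_y, p_x) ≈ -56.97°.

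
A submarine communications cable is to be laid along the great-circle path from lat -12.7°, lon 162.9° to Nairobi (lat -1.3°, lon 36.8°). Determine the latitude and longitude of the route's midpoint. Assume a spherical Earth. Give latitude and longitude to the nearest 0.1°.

Write both endpoints as unit vectors p₁, p₂ with components (cos φ cos λ, cos φ sin λ, sin φ).
The central angle between the endpoints is δ = arccos(p₁·p₂) ≈ 2.177 rad (124.7°).
Interpolate at f = 1/2 with slerp weights a = sin((1−f)δ)/sin δ ≈ 1.078, b = sin(fδ)/sin δ ≈ 1.078.
p = a·p₁ + b·p₂ ≈ (-0.142, 0.955, -0.261); φ = arcsin(p_z) ≈ -15.15°, λ = atan2(p_y, p_x) ≈ 98.47°.

≈ lat -15.2°, lon 98.5°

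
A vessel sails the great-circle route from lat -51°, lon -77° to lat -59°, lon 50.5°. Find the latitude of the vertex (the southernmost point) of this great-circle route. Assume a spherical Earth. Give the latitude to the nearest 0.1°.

The great circle lies in the plane with unit normal n̂ = (p₁ × p₂)/|p₁ × p₂|.
Here n̂_z ≈ +0.291; the vertex latitude is φ_max = arccos|n̂_z| ≈ 73.1°.
Check via Clairaut: cos φ_max = |cos φ₁| · sin C = cos(51.0°)·sin(152.4°) ≈ 0.291, again giving ≈ 73.1°.

≈ -73.1°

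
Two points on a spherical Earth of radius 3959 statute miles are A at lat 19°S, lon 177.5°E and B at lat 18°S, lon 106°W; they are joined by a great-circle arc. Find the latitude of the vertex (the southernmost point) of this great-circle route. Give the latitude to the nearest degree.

The great circle lies in the plane with unit normal n̂ = (p₁ × p₂)/|p₁ × p₂|.
Here n̂_z ≈ +0.920; the vertex latitude is φ_max = arccos|n̂_z| ≈ 23.1°.

≈ 23°S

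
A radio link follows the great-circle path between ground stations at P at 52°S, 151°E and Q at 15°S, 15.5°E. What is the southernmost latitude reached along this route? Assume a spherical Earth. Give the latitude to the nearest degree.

The great circle lies in the plane with unit normal n̂ = (p₁ × p₂)/|p₁ × p₂|.
Here n̂_z ≈ -0.427; the vertex latitude is φ_max = arccos|n̂_z| ≈ 64.7°.

≈ 65°S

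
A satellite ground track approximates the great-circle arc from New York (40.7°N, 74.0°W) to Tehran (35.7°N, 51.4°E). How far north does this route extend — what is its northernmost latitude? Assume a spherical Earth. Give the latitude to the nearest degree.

≈ 60°N

The great circle lies in the plane with unit normal n̂ = (p₁ × p₂)/|p₁ × p₂|.
Here n̂_z ≈ +0.502; the vertex latitude is φ_max = arccos|n̂_z| ≈ 59.9°.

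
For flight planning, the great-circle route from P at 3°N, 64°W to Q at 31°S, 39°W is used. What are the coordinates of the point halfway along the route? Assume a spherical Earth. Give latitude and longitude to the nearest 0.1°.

Convert each endpoint to a unit vector on the sphere (x = cos φ cos λ, y = cos φ sin λ, z = sin φ).
The central angle between the endpoints is δ = arccos(p₁·p₂) ≈ 0.724 rad (41.5°).
Interpolate at f = 1/2 with slerp weights a = sin((1−f)δ)/sin δ ≈ 0.535, b = sin(fδ)/sin δ ≈ 0.535.
p = a·p₁ + b·p₂ ≈ (0.590, -0.768, -0.247); φ = arcsin(p_z) ≈ -14.32°, λ = atan2(p_y, p_x) ≈ -52.47°.

≈ 14.3°S, 52.5°W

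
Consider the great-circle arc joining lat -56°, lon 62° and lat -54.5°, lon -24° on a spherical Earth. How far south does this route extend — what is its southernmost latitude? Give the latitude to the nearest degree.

The great circle lies in the plane with unit normal n̂ = (p₁ × p₂)/|p₁ × p₂|.
Here n̂_z ≈ -0.452; the vertex latitude is φ_max = arccos|n̂_z| ≈ 63.1°.

≈ -63°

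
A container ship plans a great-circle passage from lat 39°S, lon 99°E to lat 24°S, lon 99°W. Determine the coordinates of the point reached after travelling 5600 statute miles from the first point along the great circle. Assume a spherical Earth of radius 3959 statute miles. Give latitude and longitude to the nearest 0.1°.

≈ lat 55.9°S, lon 114.2°W

From cos δ = sin φ₁ sin φ₂ + cos φ₁ cos φ₂ cos Δλ, the central angle is δ ≈ 2.003 rad (114.8°). The total great-circle distance is δ·R ≈ 2.003 × 3959 ≈ 7931 mi, so the target fraction is f = 5600/7931 ≈ 0.706.
Interpolate at f ≈ 0.706 with slerp weights a = sin((1−f)δ)/sin δ ≈ 0.612, b = sin(fδ)/sin δ ≈ 1.088.
p = a·p₁ + b·p₂ ≈ (-0.230, -0.512, -0.828); φ = arcsin(p_z) ≈ -55.85°, λ = atan2(p_y, p_x) ≈ -114.17°.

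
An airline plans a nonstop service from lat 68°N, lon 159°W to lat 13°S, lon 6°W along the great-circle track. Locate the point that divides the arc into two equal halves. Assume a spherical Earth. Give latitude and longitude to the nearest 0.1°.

≈ lat 46.7°N, lon 20.9°W

Convert each endpoint to a unit vector on the sphere (x = cos φ cos λ, y = cos φ sin λ, z = sin φ).
The central angle between the endpoints is δ = arccos(p₁·p₂) ≈ 2.134 rad (122.3°).
Interpolate at f = 1/2 with slerp weights a = sin((1−f)δ)/sin δ ≈ 1.036, b = sin(fδ)/sin δ ≈ 1.036.
p = a·p₁ + b·p₂ ≈ (0.641, -0.245, 0.727); φ = arcsin(p_z) ≈ 46.66°, λ = atan2(p_y, p_x) ≈ -20.87°.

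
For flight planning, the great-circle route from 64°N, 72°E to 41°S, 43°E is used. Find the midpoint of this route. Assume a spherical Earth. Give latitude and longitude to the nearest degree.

≈ 12°N, 54°E

From cos δ = sin φ₁ sin φ₂ + cos φ₁ cos φ₂ cos Δλ, the central angle is δ ≈ 1.876 rad (107.5°).
Interpolate at f = 1/2 with slerp weights a = sin((1−f)δ)/sin δ ≈ 0.845, b = sin(fδ)/sin δ ≈ 0.845.
p = a·p₁ + b·p₂ ≈ (0.581, 0.788, 0.205); φ = arcsin(p_z) ≈ 11.84°, λ = atan2(p_y, p_x) ≈ 53.58°.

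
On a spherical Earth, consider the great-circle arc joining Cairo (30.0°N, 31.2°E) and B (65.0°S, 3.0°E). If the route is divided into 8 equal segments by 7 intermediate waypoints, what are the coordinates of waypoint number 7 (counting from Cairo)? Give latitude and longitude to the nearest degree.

≈ (54°S, 11°E)

Write both endpoints as unit vectors p₁, p₂ with components (cos φ cos λ, cos φ sin λ, sin φ).
The central angle between the endpoints is δ = arccos(p₁·p₂) ≈ 1.702 rad (97.5°).
Interpolate at f = 7/8 with slerp weights a = sin((1−f)δ)/sin δ ≈ 0.213, b = sin(fδ)/sin δ ≈ 1.005.
p = a·p₁ + b·p₂ ≈ (0.582, 0.118, -0.805); φ = arcsin(p_z) ≈ -53.57°, λ = atan2(p_y, p_x) ≈ 11.44°.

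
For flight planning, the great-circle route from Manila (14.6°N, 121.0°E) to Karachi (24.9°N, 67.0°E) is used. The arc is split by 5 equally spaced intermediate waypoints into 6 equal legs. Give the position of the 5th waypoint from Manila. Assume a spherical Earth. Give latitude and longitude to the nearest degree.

≈ 24°N, 76°E

Write both endpoints as unit vectors p₁, p₂ with components (cos φ cos λ, cos φ sin λ, sin φ).
The central angle between the endpoints is δ = arccos(p₁·p₂) ≈ 0.899 rad (51.5°).
Interpolate at f = 5/6 with slerp weights a = sin((1−f)δ)/sin δ ≈ 0.191, b = sin(fδ)/sin δ ≈ 0.870.
p = a·p₁ + b·p₂ ≈ (0.213, 0.885, 0.414); φ = arcsin(p_z) ≈ 24.48°, λ = atan2(p_y, p_x) ≈ 76.44°.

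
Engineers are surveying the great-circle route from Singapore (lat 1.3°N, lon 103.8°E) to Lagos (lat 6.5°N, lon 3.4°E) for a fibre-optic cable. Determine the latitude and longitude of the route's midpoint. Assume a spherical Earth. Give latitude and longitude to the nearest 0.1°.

≈ lat 6.1°N, lon 53.8°E

From cos δ = sin φ₁ sin φ₂ + cos φ₁ cos φ₂ cos Δλ, the central angle is δ ≈ 1.748 rad (100.2°).
Interpolate at f = 1/2 with slerp weights a = sin((1−f)δ)/sin δ ≈ 0.779, b = sin(fδ)/sin δ ≈ 0.779.
p = a·p₁ + b·p₂ ≈ (0.587, 0.803, 0.106); φ = arcsin(p_z) ≈ 6.08°, λ = atan2(p_y, p_x) ≈ 53.81°.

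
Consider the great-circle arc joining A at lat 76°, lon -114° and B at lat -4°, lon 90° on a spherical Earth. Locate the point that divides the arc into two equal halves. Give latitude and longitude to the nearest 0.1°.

≈ lat 49.0°, lon 97.2°

Write both endpoints as unit vectors p₁, p₂ with components (cos φ cos λ, cos φ sin λ, sin φ).
The central angle between the endpoints is δ = arccos(p₁·p₂) ≈ 1.863 rad (106.7°).
Interpolate at f = 1/2 with slerp weights a = sin((1−f)δ)/sin δ ≈ 0.838, b = sin(fδ)/sin δ ≈ 0.838.
p = a·p₁ + b·p₂ ≈ (-0.082, 0.651, 0.755); φ = arcsin(p_z) ≈ 49.00°, λ = atan2(p_y, p_x) ≈ 97.22°.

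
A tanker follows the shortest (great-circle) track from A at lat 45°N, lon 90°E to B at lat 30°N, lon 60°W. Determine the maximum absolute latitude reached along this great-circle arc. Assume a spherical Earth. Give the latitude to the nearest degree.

The great circle lies in the plane with unit normal n̂ = (p₁ × p₂)/|p₁ × p₂|.
Here n̂_z ≈ -0.311; the vertex latitude is φ_max = arccos|n̂_z| ≈ 71.9°.

≈ 72°N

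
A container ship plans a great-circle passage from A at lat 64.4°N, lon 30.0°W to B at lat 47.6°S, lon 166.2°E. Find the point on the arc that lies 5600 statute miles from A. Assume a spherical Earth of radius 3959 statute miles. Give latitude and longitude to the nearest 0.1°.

Write both endpoints as unit vectors p₁, p₂ with components (cos φ cos λ, cos φ sin λ, sin φ).
The central angle between the endpoints is δ = arccos(p₁·p₂) ≈ 2.811 rad (161.0°). The total great-circle distance is δ·R ≈ 2.811 × 3959 ≈ 11128 mi, so the target fraction is f = 5600/11128 ≈ 0.503.
Interpolate at f ≈ 0.503 with slerp weights a = sin((1−f)δ)/sin δ ≈ 3.031, b = sin(fδ)/sin δ ≈ 3.040.
p = a·p₁ + b·p₂ ≈ (-0.857, -0.166, 0.488); φ = arcsin(p_z) ≈ 29.23°, λ = atan2(p_y, p_x) ≈ -169.05°.

≈ lat 29.2°N, lon 169.0°W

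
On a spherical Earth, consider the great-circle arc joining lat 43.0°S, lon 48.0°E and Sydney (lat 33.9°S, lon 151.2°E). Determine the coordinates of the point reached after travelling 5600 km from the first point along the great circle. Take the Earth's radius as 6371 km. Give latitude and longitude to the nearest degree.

From cos δ = sin φ₁ sin φ₂ + cos φ₁ cos φ₂ cos Δλ, the central angle is δ ≈ 1.327 rad (76.0°). The total great-circle distance is δ·R ≈ 1.327 × 6371 ≈ 8452 km, so the target fraction is f = 5600/8452 ≈ 0.663.
Interpolate at f ≈ 0.663 with slerp weights a = sin((1−f)δ)/sin δ ≈ 0.446, b = sin(fδ)/sin δ ≈ 0.794.
p = a·p₁ + b·p₂ ≈ (-0.359, 0.560, -0.747); φ = arcsin(p_z) ≈ -48.32°, λ = atan2(p_y, p_x) ≈ 122.67°.

≈ lat 48°S, lon 123°E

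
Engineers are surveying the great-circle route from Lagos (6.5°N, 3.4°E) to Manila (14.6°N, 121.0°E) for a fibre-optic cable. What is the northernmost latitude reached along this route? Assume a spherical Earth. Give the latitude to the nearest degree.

The great circle lies in the plane with unit normal n̂ = (p₁ × p₂)/|p₁ × p₂|.
Here n̂_z ≈ +0.937; the vertex latitude is φ_max = arccos|n̂_z| ≈ 20.4°.
Check via Clairaut: cos φ_max = |cos φ₁| · sin C = cos(6.5°)·sin(70.6°) ≈ 0.937, again giving ≈ 20.4°.

≈ 20°N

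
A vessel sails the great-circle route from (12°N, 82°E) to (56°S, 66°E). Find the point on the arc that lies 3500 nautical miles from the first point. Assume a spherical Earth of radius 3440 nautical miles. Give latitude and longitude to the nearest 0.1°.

Write both endpoints as unit vectors p₁, p₂ with components (cos φ cos λ, cos φ sin λ, sin φ).
The central angle between the endpoints is δ = arccos(p₁·p₂) ≈ 1.210 rad (69.3°). The total great-circle distance is δ·R ≈ 1.210 × 3440 ≈ 4161 nmi, so the target fraction is f = 3500/4161 ≈ 0.841.
Interpolate at f ≈ 0.841 with slerp weights a = sin((1−f)δ)/sin δ ≈ 0.204, b = sin(fδ)/sin δ ≈ 0.909.
p = a·p₁ + b·p₂ ≈ (0.235, 0.662, -0.712); φ = arcsin(p_z) ≈ -45.36°, λ = atan2(p_y, p_x) ≈ 70.49°.

≈ (45.4°S, 70.5°E)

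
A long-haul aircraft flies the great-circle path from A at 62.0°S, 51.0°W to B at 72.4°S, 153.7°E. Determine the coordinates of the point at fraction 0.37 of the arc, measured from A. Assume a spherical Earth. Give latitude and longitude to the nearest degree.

Write both endpoints as unit vectors p₁, p₂ with components (cos φ cos λ, cos φ sin λ, sin φ).
The central angle between the endpoints is δ = arccos(p₁·p₂) ≈ 0.778 rad (44.5°).
Interpolate at f = 0.37 with slerp weights a = sin((1−f)δ)/sin δ ≈ 0.671, b = sin(fδ)/sin δ ≈ 0.404.
p = a·p₁ + b·p₂ ≈ (0.089, -0.191, -0.978); φ = arcsin(p_z) ≈ -77.87°, λ = atan2(p_y, p_x) ≈ -65.08°.

≈ 78°S, 65°W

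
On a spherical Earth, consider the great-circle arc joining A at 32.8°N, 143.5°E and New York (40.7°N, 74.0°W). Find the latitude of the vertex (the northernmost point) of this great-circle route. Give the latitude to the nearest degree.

≈ 67°N

The great circle lies in the plane with unit normal n̂ = (p₁ × p₂)/|p₁ × p₂|.
Here n̂_z ≈ +0.393; the vertex latitude is φ_max = arccos|n̂_z| ≈ 66.9°.
Check via Clairaut: cos φ_max = |cos φ₁| · sin C = cos(32.8°)·sin(27.8°) ≈ 0.393, again giving ≈ 66.9°.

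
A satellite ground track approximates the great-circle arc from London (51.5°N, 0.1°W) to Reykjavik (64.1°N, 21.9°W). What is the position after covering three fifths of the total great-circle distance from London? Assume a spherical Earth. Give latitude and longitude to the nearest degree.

Write both endpoints as unit vectors p₁, p₂ with components (cos φ cos λ, cos φ sin λ, sin φ).
The central angle between the endpoints is δ = arccos(p₁·p₂) ≈ 0.296 rad (17.0°).
Interpolate at f = 3/5 with slerp weights a = sin((1−f)δ)/sin δ ≈ 0.405, b = sin(fδ)/sin δ ≈ 0.606.
p = a·p₁ + b·p₂ ≈ (0.498, -0.099, 0.862); φ = arcsin(p_z) ≈ 59.51°, λ = atan2(p_y, p_x) ≈ -11.27°.

≈ (60°N, 11°W)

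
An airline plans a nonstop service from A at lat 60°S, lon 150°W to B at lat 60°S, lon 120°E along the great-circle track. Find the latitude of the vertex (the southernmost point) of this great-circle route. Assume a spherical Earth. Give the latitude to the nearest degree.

The great circle lies in the plane with unit normal n̂ = (p₁ × p₂)/|p₁ × p₂|.
Here n̂_z ≈ -0.378; the vertex latitude is φ_max = arccos|n̂_z| ≈ 67.8°.
Check via Clairaut: cos φ_max = |cos φ₁| · sin C = cos(60.0°)·sin(130.9°) ≈ 0.378, again giving ≈ 67.8°.

≈ 68°S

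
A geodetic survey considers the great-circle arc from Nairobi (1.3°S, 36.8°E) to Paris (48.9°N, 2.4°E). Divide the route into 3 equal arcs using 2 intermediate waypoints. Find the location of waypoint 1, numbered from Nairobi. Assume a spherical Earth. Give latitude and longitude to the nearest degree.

Write both endpoints as unit vectors p₁, p₂ with components (cos φ cos λ, cos φ sin λ, sin φ).
The central angle between the endpoints is δ = arccos(p₁·p₂) ≈ 1.018 rad (58.3°).
Interpolate at f = 1/3 with slerp weights a = sin((1−f)δ)/sin δ ≈ 0.738, b = sin(fδ)/sin δ ≈ 0.391.
p = a·p₁ + b·p₂ ≈ (0.847, 0.452, 0.278); φ = arcsin(p_z) ≈ 16.14°, λ = atan2(p_y, p_x) ≈ 28.10°.

≈ 16°N, 28°E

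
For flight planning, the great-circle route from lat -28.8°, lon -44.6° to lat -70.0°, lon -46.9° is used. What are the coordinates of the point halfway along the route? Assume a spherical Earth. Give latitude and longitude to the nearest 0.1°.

≈ lat -49.4°, lon -45.2°

From cos δ = sin φ₁ sin φ₂ + cos φ₁ cos φ₂ cos Δλ, the central angle is δ ≈ 0.719 rad (41.2°).
Interpolate at f = 1/2 with slerp weights a = sin((1−f)δ)/sin δ ≈ 0.534, b = sin(fδ)/sin δ ≈ 0.534.
p = a·p₁ + b·p₂ ≈ (0.458, -0.462, -0.759); φ = arcsin(p_z) ≈ -49.40°, λ = atan2(p_y, p_x) ≈ -45.25°.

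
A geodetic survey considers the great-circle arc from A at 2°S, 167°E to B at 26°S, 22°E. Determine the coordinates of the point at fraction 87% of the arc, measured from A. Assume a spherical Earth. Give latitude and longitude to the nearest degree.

≈ 35°S, 40°E

Write both endpoints as unit vectors p₁, p₂ with components (cos φ cos λ, cos φ sin λ, sin φ).
The central angle between the endpoints is δ = arccos(p₁·p₂) ≈ 2.375 rad (136.1°).
Interpolate at f = 0.87 with slerp weights a = sin((1−f)δ)/sin δ ≈ 0.438, b = sin(fδ)/sin δ ≈ 1.268.
p = a·p₁ + b·p₂ ≈ (0.630, 0.526, -0.571); φ = arcsin(p_z) ≈ -34.84°, λ = atan2(p_y, p_x) ≈ 39.82°.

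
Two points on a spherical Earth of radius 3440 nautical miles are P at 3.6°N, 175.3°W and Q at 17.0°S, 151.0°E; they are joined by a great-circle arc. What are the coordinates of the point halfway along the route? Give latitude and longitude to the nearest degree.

From cos δ = sin φ₁ sin φ₂ + cos φ₁ cos φ₂ cos Δλ, the central angle is δ ≈ 0.683 rad (39.1°).
Interpolate at f = 1/2 with slerp weights a = sin((1−f)δ)/sin δ ≈ 0.531, b = sin(fδ)/sin δ ≈ 0.531.
p = a·p₁ + b·p₂ ≈ (-0.972, 0.203, -0.122); φ = arcsin(p_z) ≈ -7.00°, λ = atan2(p_y, p_x) ≈ 168.22°.

≈ 7°S, 168°E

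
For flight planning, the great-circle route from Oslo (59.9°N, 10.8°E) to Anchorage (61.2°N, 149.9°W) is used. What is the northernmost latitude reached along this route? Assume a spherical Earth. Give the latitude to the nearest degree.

The great circle lies in the plane with unit normal n̂ = (p₁ × p₂)/|p₁ × p₂|.
Here n̂_z ≈ -0.094; the vertex latitude is φ_max = arccos|n̂_z| ≈ 84.6°.
Check via Clairaut: cos φ_max = |cos φ₁| · sin C = cos(59.9°)·sin(10.8°) ≈ 0.094, again giving ≈ 84.6°.

≈ 85°N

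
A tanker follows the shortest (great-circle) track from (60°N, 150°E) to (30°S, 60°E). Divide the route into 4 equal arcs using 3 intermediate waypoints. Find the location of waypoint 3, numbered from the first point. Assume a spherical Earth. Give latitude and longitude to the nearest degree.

From cos δ = sin φ₁ sin φ₂ + cos φ₁ cos φ₂ cos Δλ, the central angle is δ ≈ 2.019 rad (115.7°).
Interpolate at f = 3/4 with slerp weights a = sin((1−f)δ)/sin δ ≈ 0.536, b = sin(fδ)/sin δ ≈ 1.108.
p = a·p₁ + b·p₂ ≈ (0.247, 0.965, -0.089); φ = arcsin(p_z) ≈ -5.12°, λ = atan2(p_y, p_x) ≈ 75.62°.

≈ (5°S, 76°E)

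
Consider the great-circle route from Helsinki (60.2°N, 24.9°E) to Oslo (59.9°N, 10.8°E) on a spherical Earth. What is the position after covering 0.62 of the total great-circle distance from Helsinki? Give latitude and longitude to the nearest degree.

Write both endpoints as unit vectors p₁, p₂ with components (cos φ cos λ, cos φ sin λ, sin φ).
The central angle between the endpoints is δ = arccos(p₁·p₂) ≈ 0.123 rad (7.0°).
Interpolate at f = 0.62 with slerp weights a = sin((1−f)δ)/sin δ ≈ 0.381, b = sin(fδ)/sin δ ≈ 0.621.
p = a·p₁ + b·p₂ ≈ (0.478, 0.138, 0.868); φ = arcsin(p_z) ≈ 60.19°, λ = atan2(p_y, p_x) ≈ 16.12°.

≈ (60°N, 16°E)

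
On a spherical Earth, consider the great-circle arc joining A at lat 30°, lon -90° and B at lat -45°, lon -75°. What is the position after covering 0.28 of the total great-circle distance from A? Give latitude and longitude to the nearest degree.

≈ lat 9°, lon -86°

The haversine formula gives a central angle δ ≈ 1.331 rad (76.2°) between the endpoints.
Interpolate at f = 0.28 with slerp weights a = sin((1−f)δ)/sin δ ≈ 0.842, b = sin(fδ)/sin δ ≈ 0.375.
p = a·p₁ + b·p₂ ≈ (0.069, -0.985, 0.156); φ = arcsin(p_z) ≈ 8.98°, λ = atan2(p_y, p_x) ≈ -86.02°.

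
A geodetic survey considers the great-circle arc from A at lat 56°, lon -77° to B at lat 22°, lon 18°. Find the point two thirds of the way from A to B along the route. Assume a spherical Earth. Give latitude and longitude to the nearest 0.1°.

Write both endpoints as unit vectors p₁, p₂ with components (cos φ cos λ, cos φ sin λ, sin φ).
The central angle between the endpoints is δ = arccos(p₁·p₂) ≈ 1.302 rad (74.6°).
Interpolate at f = 2/3 with slerp weights a = sin((1−f)δ)/sin δ ≈ 0.436, b = sin(fδ)/sin δ ≈ 0.792.
p = a·p₁ + b·p₂ ≈ (0.753, -0.011, 0.658); φ = arcsin(p_z) ≈ 41.16°, λ = atan2(p_y, p_x) ≈ -0.83°.

≈ lat 41.2°, lon -0.8°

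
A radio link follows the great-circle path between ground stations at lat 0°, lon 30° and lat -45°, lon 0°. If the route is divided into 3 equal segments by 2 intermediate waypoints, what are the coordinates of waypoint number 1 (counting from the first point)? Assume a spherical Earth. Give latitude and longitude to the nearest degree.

From cos δ = sin φ₁ sin φ₂ + cos φ₁ cos φ₂ cos Δλ, the central angle is δ ≈ 0.912 rad (52.2°).
Interpolate at f = 1/3 with slerp weights a = sin((1−f)δ)/sin δ ≈ 0.722, b = sin(fδ)/sin δ ≈ 0.379.
p = a·p₁ + b·p₂ ≈ (0.893, 0.361, -0.268); φ = arcsin(p_z) ≈ -15.53°, λ = atan2(p_y, p_x) ≈ 22.02°.

≈ lat -16°, lon 22°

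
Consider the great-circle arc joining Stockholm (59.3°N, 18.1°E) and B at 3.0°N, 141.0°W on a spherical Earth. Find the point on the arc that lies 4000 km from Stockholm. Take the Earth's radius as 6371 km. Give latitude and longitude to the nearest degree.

Convert each endpoint to a unit vector on the sphere (x = cos φ cos λ, y = cos φ sin λ, z = sin φ).
The central angle between the endpoints is δ = arccos(p₁·p₂) ≈ 2.017 rad (115.5°). The total great-circle distance is δ·R ≈ 2.017 × 6371 ≈ 12849 km, so the target fraction is f = 4000/12849 ≈ 0.311.
Interpolate at f ≈ 0.311 with slerp weights a = sin((1−f)δ)/sin δ ≈ 1.090, b = sin(fδ)/sin δ ≈ 0.651.
p = a·p₁ + b·p₂ ≈ (0.024, -0.236, 0.971); φ = arcsin(p_z) ≈ 76.26°, λ = atan2(p_y, p_x) ≈ -84.27°.

≈ 76°N, 84°W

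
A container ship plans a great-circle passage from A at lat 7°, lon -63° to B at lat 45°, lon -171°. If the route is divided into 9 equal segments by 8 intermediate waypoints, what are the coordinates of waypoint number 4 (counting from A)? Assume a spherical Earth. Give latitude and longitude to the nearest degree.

≈ lat 36°, lon -98°

From cos δ = sin φ₁ sin φ₂ + cos φ₁ cos φ₂ cos Δλ, the central angle is δ ≈ 1.702 rad (97.5°).
Interpolate at f = 4/9 with slerp weights a = sin((1−f)δ)/sin δ ≈ 0.818, b = sin(fδ)/sin δ ≈ 0.692.
p = a·p₁ + b·p₂ ≈ (-0.115, -0.800, 0.589); φ = arcsin(p_z) ≈ 36.10°, λ = atan2(p_y, p_x) ≈ -98.18°.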